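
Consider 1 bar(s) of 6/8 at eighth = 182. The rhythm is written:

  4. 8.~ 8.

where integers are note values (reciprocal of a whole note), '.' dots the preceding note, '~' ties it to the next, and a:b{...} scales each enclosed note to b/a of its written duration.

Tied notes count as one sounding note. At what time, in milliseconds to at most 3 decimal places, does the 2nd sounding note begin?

note 2 onset = 3b = 989.011ms

1. 0.0ms @ 0 + 989.011ms (3)
2. 989.011ms @ 3 + 989.011ms (3)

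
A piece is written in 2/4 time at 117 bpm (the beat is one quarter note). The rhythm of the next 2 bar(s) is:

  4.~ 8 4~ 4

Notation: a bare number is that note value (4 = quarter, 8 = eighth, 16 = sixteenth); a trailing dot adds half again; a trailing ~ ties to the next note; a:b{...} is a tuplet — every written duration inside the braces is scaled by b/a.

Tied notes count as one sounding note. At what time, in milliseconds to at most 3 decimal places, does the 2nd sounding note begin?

note 2 onset = 2b = 1025.641ms

1. 0.0ms @ 0 + 1025.641ms (2)
2. 1025.641ms @ 2 + 1025.641ms (2)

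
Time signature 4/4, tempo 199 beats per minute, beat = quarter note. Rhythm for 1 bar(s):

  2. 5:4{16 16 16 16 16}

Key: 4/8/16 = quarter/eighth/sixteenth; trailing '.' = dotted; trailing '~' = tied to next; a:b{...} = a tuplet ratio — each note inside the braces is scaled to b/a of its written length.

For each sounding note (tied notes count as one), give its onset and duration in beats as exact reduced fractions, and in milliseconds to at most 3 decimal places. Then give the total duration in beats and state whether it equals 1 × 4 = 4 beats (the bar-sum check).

1) 0.0ms=0b +904.523ms=3b
2) 904.523ms=3b +60.302ms=1/5b
3) 964.824ms=16/5b +60.302ms=1/5b
4) 1025.126ms=17/5b +60.302ms=1/5b
5) 1085.427ms=18/5b +60.302ms=1/5b
6) 1145.729ms=19/5b +60.302ms=1/5b
Σ=4b of 4 (199bpm 4/4) — PASS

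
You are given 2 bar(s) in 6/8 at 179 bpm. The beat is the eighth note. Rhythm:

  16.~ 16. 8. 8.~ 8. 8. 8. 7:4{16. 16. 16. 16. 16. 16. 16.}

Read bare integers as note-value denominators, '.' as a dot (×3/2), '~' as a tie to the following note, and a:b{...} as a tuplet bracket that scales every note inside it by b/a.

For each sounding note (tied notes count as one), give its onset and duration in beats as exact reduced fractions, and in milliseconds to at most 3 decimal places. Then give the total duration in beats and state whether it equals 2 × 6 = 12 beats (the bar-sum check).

1) 0.0ms=0b +502.793ms=3/2b
2) 502.793ms=3/2b +502.793ms=3/2b
3) 1005.587ms=3b +1005.587ms=3b
4) 2011.173ms=6b +502.793ms=3/2b
5) 2513.966ms=15/2b +502.793ms=3/2b
6) 3016.76ms=9b +143.655ms=3/7b
7) 3160.415ms=66/7b +143.655ms=3/7b
8) 3304.07ms=69/7b +143.655ms=3/7b
9) 3447.725ms=72/7b +143.655ms=3/7b
10) 3591.381ms=75/7b +143.655ms=3/7b
11) 3735.036ms=78/7b +143.655ms=3/7b
12) 3878.691ms=81/7b +143.655ms=3/7b
Σ=12b of 12 (179bpm 6/8) — PASS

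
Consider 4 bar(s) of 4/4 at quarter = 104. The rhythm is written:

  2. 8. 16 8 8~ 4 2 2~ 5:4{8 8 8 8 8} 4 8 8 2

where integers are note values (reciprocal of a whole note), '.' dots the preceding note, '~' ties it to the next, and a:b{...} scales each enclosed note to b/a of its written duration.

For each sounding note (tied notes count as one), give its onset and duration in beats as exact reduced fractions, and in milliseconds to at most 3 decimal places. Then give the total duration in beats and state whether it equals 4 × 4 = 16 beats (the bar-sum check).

1) 0.0ms=0b +1730.769ms=3b
2) 1730.769ms=3b +432.692ms=3/4b
3) 2163.462ms=15/4b +144.231ms=1/4b
4) 2307.692ms=4b +288.462ms=1/2b
5) 2596.154ms=9/2b +865.385ms=3/2b
6) 3461.538ms=6b +1153.846ms=2b
7) 4615.385ms=8b +1384.615ms=12/5b
8) 6000.0ms=52/5b +230.769ms=2/5b
9) 6230.769ms=54/5b +230.769ms=2/5b
10) 6461.538ms=56/5b +230.769ms=2/5b
11) 6692.308ms=58/5b +230.769ms=2/5b
12) 6923.077ms=12b +576.923ms=1b
13) 7500.0ms=13b +288.462ms=1/2b
14) 7788.462ms=27/2b +288.462ms=1/2b
15) 8076.923ms=14b +1153.846ms=2b
Σ=16b of 16 (104bpm 4/4) — PASS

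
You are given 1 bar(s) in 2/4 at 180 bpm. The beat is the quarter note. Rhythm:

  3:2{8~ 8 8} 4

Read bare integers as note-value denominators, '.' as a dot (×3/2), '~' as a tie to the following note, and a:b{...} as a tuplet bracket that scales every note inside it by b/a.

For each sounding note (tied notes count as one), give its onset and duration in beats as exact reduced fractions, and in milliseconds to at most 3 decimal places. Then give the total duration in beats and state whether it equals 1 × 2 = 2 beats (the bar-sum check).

1) 0.0ms=0b +222.222ms=2/3b
2) 222.222ms=2/3b +111.111ms=1/3b
3) 333.333ms=1b +333.333ms=1b
Σ=2b of 2 (180bpm 2/4) — PASS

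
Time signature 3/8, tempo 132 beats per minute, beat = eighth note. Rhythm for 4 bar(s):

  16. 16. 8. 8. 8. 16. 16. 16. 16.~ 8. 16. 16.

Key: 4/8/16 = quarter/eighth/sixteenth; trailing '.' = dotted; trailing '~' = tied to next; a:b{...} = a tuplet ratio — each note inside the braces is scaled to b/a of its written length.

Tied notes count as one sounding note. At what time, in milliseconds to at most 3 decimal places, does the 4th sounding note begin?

note 4 onset = 3b = 1363.636ms

1. 0.0ms @ 0 + 340.909ms (3/4)
2. 340.909ms @ 3/4 + 340.909ms (3/4)
3. 681.818ms @ 3/2 + 681.818ms (3/2)
4. 1363.636ms @ 3 + 681.818ms (3/2)
5. 2045.455ms @ 9/2 + 681.818ms (3/2)
6. 2727.273ms @ 6 + 340.909ms (3/4)
7. 3068.182ms @ 27/4 + 340.909ms (3/4)
8. 3409.091ms @ 15/2 + 340.909ms (3/4)
9. 3750.0ms @ 33/4 + 1022.727ms (9/4)
10. 4772.727ms @ 21/2 + 340.909ms (3/4)
11. 5113.636ms @ 45/4 + 340.909ms (3/4)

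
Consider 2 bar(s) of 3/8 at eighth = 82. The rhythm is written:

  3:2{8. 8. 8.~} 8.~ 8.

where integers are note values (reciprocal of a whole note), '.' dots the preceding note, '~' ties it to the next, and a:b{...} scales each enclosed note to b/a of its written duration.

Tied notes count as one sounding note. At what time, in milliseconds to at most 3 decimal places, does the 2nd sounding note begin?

note 2 onset = 1b = 731.707ms

1. 0.0ms @ 0 + 731.707ms (1)
2. 731.707ms @ 1 + 731.707ms (1)
3. 1463.415ms @ 2 + 2926.829ms (4)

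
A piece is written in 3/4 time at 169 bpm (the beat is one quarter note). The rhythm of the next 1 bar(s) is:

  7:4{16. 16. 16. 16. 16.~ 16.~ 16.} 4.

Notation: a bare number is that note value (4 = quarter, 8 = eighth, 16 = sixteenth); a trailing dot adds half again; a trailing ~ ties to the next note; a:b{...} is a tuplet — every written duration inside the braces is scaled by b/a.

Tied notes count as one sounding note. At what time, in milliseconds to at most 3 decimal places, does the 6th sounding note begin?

1. 0.0ms @ 0 + 76.078ms (3/14)
2. 76.078ms @ 3/14 + 76.078ms (3/14)
3. 152.156ms @ 3/7 + 76.078ms (3/14)
4. 228.233ms @ 9/14 + 76.078ms (3/14)
5. 304.311ms @ 6/7 + 228.233ms (9/14)
6. 532.544ms @ 3/2 + 532.544ms (3/2)

note 6 onset = 3/2b = 532.544ms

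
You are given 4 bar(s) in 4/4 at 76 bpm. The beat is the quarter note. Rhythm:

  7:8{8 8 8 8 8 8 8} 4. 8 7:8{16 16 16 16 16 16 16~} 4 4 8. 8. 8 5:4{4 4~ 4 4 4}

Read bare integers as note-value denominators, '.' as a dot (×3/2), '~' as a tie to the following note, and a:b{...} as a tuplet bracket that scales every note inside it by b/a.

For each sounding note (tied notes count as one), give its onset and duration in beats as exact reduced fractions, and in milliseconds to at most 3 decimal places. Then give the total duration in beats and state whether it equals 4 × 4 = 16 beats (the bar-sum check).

1) 0.0ms=0b +451.128ms=4/7b
2) 451.128ms=4/7b +451.128ms=4/7b
3) 902.256ms=8/7b +451.128ms=4/7b
4) 1353.383ms=12/7b +451.128ms=4/7b
5) 1804.511ms=16/7b +451.128ms=4/7b
6) 2255.639ms=20/7b +451.128ms=4/7b
7) 2706.767ms=24/7b +451.128ms=4/7b
8) 3157.895ms=4b +1184.211ms=3/2b
9) 4342.105ms=11/2b +394.737ms=1/2b
10) 4736.842ms=6b +225.564ms=2/7b
11) 4962.406ms=44/7b +225.564ms=2/7b
12) 5187.97ms=46/7b +225.564ms=2/7b
13) 5413.534ms=48/7b +225.564ms=2/7b
14) 5639.098ms=50/7b +225.564ms=2/7b
15) 5864.662ms=52/7b +225.564ms=2/7b
16) 6090.226ms=54/7b +1015.038ms=9/7b
17) 7105.263ms=9b +789.474ms=1b
18) 7894.737ms=10b +592.105ms=3/4b
19) 8486.842ms=43/4b +592.105ms=3/4b
20) 9078.947ms=23/2b +394.737ms=1/2b
21) 9473.684ms=12b +631.579ms=4/5b
22) 10105.263ms=64/5b +1263.158ms=8/5b
23) 11368.421ms=72/5b +631.579ms=4/5b
24) 12000.0ms=76/5b +631.579ms=4/5b
Σ=16b of 16 (76bpm 4/4) — PASS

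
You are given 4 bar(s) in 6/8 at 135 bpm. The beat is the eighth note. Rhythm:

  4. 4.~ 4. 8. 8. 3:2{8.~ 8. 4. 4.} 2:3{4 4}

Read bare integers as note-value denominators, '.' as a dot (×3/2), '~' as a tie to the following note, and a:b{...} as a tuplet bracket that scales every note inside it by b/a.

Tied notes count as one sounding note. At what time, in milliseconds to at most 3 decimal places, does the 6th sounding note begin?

1. 0.0ms @ 0 + 1333.333ms (3)
2. 1333.333ms @ 3 + 2666.667ms (6)
3. 4000.0ms @ 9 + 666.667ms (3/2)
4. 4666.667ms @ 21/2 + 666.667ms (3/2)
5. 5333.333ms @ 12 + 888.889ms (2)
6. 6222.222ms @ 14 + 888.889ms (2)
7. 7111.111ms @ 16 + 888.889ms (2)
8. 8000.0ms @ 18 + 1333.333ms (3)
9. 9333.333ms @ 21 + 1333.333ms (3)

note 6 onset = 14b = 6222.222ms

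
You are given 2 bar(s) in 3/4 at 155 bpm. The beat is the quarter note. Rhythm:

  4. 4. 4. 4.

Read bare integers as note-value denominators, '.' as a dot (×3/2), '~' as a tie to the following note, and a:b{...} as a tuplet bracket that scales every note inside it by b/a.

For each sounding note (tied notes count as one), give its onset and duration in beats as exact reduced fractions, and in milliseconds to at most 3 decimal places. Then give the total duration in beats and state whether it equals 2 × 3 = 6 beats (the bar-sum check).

1) 0.0ms=0b +580.645ms=3/2b
2) 580.645ms=3/2b +580.645ms=3/2b
3) 1161.29ms=3b +580.645ms=3/2b
4) 1741.935ms=9/2b +580.645ms=3/2b
Σ=6b of 6 (155bpm 3/4) — PASS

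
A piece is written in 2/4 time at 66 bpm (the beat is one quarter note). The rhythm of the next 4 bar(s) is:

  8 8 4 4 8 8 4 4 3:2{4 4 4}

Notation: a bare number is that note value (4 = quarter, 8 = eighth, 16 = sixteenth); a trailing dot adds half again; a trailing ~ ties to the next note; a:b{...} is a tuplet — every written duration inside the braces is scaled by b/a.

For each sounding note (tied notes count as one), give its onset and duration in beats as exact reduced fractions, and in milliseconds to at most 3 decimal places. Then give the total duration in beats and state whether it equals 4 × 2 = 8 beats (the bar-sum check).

1) 0.0ms=0b +454.545ms=1/2b
2) 454.545ms=1/2b +454.545ms=1/2b
3) 909.091ms=1b +909.091ms=1b
4) 1818.182ms=2b +909.091ms=1b
5) 2727.273ms=3b +454.545ms=1/2b
6) 3181.818ms=7/2b +454.545ms=1/2b
7) 3636.364ms=4b +909.091ms=1b
8) 4545.455ms=5b +909.091ms=1b
9) 5454.545ms=6b +606.061ms=2/3b
10) 6060.606ms=20/3b +606.061ms=2/3b
11) 6666.667ms=22/3b +606.061ms=2/3b
Σ=8b of 8 (66bpm 2/4) — PASS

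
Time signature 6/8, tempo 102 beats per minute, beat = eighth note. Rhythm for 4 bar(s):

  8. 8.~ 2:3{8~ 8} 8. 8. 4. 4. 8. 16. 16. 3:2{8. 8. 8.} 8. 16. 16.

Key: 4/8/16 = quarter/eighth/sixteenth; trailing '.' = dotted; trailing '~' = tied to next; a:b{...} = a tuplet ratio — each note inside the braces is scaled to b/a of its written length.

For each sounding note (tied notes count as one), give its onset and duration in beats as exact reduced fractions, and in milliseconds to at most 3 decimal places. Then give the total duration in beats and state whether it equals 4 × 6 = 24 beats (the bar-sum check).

1) 0.0ms=0b +882.353ms=3/2b
2) 882.353ms=3/2b +2647.059ms=9/2b
3) 3529.412ms=6b +882.353ms=3/2b
4) 4411.765ms=15/2b +882.353ms=3/2b
5) 5294.118ms=9b +1764.706ms=3b
6) 7058.824ms=12b +1764.706ms=3b
7) 8823.529ms=15b +882.353ms=3/2b
8) 9705.882ms=33/2b +441.176ms=3/4b
9) 10147.059ms=69/4b +441.176ms=3/4b
10) 10588.235ms=18b +588.235ms=1b
11) 11176.471ms=19b +588.235ms=1b
12) 11764.706ms=20b +588.235ms=1b
13) 12352.941ms=21b +882.353ms=3/2b
14) 13235.294ms=45/2b +441.176ms=3/4b
15) 13676.471ms=93/4b +441.176ms=3/4b
Σ=24b of 24 (102bpm 6/8) — PASS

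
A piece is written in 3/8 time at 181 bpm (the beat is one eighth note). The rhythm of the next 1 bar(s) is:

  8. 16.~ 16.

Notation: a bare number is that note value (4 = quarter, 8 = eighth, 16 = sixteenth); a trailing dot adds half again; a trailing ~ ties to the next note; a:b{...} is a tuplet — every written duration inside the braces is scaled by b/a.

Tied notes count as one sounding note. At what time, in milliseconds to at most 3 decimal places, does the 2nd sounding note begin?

1. 0.0ms @ 0 + 497.238ms (3/2)
2. 497.238ms @ 3/2 + 497.238ms (3/2)

note 2 onset = 3/2b = 497.238ms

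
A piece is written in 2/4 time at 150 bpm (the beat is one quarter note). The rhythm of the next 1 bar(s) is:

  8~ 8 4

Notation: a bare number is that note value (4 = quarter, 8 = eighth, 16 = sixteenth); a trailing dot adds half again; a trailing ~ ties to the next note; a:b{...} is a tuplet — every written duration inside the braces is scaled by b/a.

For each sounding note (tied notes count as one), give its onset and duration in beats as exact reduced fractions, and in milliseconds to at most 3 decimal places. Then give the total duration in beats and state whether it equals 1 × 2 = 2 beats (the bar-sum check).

1) 0.0ms=0b +400.0ms=1b
2) 400.0ms=1b +400.0ms=1b
Σ=2b of 2 (150bpm 2/4) — PASS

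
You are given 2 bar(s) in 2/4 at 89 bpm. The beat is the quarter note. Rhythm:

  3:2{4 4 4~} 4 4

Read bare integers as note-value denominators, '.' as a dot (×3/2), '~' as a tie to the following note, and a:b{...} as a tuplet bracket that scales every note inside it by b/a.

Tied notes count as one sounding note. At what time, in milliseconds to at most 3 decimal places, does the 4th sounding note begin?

note 4 onset = 3b = 2022.472ms

1. 0.0ms @ 0 + 449.438ms (2/3)
2. 449.438ms @ 2/3 + 449.438ms (2/3)
3. 898.876ms @ 4/3 + 1123.596ms (5/3)
4. 2022.472ms @ 3 + 674.157ms (1)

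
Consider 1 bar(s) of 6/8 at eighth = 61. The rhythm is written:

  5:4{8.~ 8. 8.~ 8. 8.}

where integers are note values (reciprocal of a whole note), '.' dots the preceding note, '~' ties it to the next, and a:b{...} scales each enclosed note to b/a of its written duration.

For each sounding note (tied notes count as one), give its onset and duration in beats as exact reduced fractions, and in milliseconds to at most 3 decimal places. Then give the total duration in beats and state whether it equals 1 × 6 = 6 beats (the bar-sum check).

1) 0.0ms=0b +2360.656ms=12/5b
2) 2360.656ms=12/5b +2360.656ms=12/5b
3) 4721.311ms=24/5b +1180.328ms=6/5b
Σ=6b of 6 (61bpm 6/8) — PASS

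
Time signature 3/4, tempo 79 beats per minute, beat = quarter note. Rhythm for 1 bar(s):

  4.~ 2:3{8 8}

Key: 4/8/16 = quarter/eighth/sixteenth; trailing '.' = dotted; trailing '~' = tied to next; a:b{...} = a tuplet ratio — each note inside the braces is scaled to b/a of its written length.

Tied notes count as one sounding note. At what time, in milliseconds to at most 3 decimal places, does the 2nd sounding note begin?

note 2 onset = 9/4b = 1708.861ms

1. 0.0ms @ 0 + 1708.861ms (9/4)
2. 1708.861ms @ 9/4 + 569.62ms (3/4)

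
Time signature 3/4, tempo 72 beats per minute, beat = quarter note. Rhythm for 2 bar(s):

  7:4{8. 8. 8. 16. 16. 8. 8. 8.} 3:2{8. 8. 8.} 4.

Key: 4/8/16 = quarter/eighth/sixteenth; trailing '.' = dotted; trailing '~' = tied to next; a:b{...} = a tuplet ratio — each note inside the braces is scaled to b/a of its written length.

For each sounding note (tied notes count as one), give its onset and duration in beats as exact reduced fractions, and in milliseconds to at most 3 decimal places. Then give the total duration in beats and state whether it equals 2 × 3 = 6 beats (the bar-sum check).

1) 0.0ms=0b +357.143ms=3/7b
2) 357.143ms=3/7b +357.143ms=3/7b
3) 714.286ms=6/7b +357.143ms=3/7b
4) 1071.429ms=9/7b +178.571ms=3/14b
5) 1250.0ms=3/2b +178.571ms=3/14b
6) 1428.571ms=12/7b +357.143ms=3/7b
7) 1785.714ms=15/7b +357.143ms=3/7b
8) 2142.857ms=18/7b +357.143ms=3/7b
9) 2500.0ms=3b +416.667ms=1/2b
10) 2916.667ms=7/2b +416.667ms=1/2b
11) 3333.333ms=4b +416.667ms=1/2b
12) 3750.0ms=9/2b +1250.0ms=3/2b
Σ=6b of 6 (72bpm 3/4) — PASS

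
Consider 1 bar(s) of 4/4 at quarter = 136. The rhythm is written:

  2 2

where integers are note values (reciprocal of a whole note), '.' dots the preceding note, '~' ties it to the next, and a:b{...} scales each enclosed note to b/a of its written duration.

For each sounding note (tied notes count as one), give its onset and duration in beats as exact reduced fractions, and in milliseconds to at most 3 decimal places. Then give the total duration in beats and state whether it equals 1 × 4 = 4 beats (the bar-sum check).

1) 0.0ms=0b +882.353ms=2b
2) 882.353ms=2b +882.353ms=2b
Σ=4b of 4 (136bpm 4/4) — PASS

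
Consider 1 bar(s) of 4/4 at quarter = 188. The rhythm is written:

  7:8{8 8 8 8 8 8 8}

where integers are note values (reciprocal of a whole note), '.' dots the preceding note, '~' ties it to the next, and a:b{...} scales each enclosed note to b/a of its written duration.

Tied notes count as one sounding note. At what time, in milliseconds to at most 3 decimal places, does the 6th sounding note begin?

note 6 onset = 20/7b = 911.854ms

1. 0.0ms @ 0 + 182.371ms (4/7)
2. 182.371ms @ 4/7 + 182.371ms (4/7)
3. 364.742ms @ 8/7 + 182.371ms (4/7)
4. 547.112ms @ 12/7 + 182.371ms (4/7)
5. 729.483ms @ 16/7 + 182.371ms (4/7)
6. 911.854ms @ 20/7 + 182.371ms (4/7)
7. 1094.225ms @ 24/7 + 182.371ms (4/7)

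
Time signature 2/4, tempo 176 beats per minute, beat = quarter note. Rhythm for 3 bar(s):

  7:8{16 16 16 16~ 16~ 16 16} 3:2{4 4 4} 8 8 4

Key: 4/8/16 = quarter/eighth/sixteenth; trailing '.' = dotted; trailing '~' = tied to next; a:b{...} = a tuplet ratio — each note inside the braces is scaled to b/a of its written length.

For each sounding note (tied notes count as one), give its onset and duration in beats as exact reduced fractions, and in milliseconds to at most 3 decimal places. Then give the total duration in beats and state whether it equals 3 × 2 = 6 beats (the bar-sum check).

1) 0.0ms=0b +97.403ms=2/7b
2) 97.403ms=2/7b +97.403ms=2/7b
3) 194.805ms=4/7b +97.403ms=2/7b
4) 292.208ms=6/7b +292.208ms=6/7b
5) 584.416ms=12/7b +97.403ms=2/7b
6) 681.818ms=2b +227.273ms=2/3b
7) 909.091ms=8/3b +227.273ms=2/3b
8) 1136.364ms=10/3b +227.273ms=2/3b
9) 1363.636ms=4b +170.455ms=1/2b
10) 1534.091ms=9/2b +170.455ms=1/2b
11) 1704.545ms=5b +340.909ms=1b
Σ=6b of 6 (176bpm 2/4) — PASS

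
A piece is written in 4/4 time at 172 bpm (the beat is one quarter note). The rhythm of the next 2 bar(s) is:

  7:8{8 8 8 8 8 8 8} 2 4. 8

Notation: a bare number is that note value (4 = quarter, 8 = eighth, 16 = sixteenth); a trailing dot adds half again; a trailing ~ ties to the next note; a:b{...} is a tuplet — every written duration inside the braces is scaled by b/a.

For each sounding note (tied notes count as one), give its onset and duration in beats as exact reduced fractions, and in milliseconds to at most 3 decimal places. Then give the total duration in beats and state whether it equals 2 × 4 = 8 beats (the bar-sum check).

1) 0.0ms=0b +199.336ms=4/7b
2) 199.336ms=4/7b +199.336ms=4/7b
3) 398.671ms=8/7b +199.336ms=4/7b
4) 598.007ms=12/7b +199.336ms=4/7b
5) 797.342ms=16/7b +199.336ms=4/7b
6) 996.678ms=20/7b +199.336ms=4/7b
7) 1196.013ms=24/7b +199.336ms=4/7b
8) 1395.349ms=4b +697.674ms=2b
9) 2093.023ms=6b +523.256ms=3/2b
10) 2616.279ms=15/2b +174.419ms=1/2b
Σ=8b of 8 (172bpm 4/4) — PASS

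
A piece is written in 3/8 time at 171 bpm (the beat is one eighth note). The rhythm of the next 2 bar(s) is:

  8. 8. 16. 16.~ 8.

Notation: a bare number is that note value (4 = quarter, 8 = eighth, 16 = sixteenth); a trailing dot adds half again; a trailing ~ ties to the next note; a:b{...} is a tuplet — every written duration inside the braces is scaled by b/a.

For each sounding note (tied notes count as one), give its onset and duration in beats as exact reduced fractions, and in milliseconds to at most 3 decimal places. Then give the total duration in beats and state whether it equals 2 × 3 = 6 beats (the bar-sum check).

1) 0.0ms=0b +526.316ms=3/2b
2) 526.316ms=3/2b +526.316ms=3/2b
3) 1052.632ms=3b +263.158ms=3/4b
4) 1315.789ms=15/4b +789.474ms=9/4b
Σ=6b of 6 (171bpm 3/8) — PASS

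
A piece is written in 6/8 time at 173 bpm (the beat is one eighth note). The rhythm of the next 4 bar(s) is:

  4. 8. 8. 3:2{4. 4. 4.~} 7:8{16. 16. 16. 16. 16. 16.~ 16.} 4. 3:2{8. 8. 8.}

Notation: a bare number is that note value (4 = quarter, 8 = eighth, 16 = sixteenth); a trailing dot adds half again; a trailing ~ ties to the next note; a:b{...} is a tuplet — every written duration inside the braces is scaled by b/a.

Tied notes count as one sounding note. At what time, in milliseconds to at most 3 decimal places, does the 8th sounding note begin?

note 8 onset = 96/7b = 4756.4ms

1. 0.0ms @ 0 + 1040.462ms (3)
2. 1040.462ms @ 3 + 520.231ms (3/2)
3. 1560.694ms @ 9/2 + 520.231ms (3/2)
4. 2080.925ms @ 6 + 693.642ms (2)
5. 2774.566ms @ 8 + 693.642ms (2)
6. 3468.208ms @ 10 + 990.917ms (20/7)
7. 4459.125ms @ 90/7 + 297.275ms (6/7)
8. 4756.4ms @ 96/7 + 297.275ms (6/7)
9. 5053.675ms @ 102/7 + 297.275ms (6/7)
10. 5350.95ms @ 108/7 + 297.275ms (6/7)
11. 5648.225ms @ 114/7 + 594.55ms (12/7)
12. 6242.775ms @ 18 + 1040.462ms (3)
13. 7283.237ms @ 21 + 346.821ms (1)
14. 7630.058ms @ 22 + 346.821ms (1)
15. 7976.879ms @ 23 + 346.821ms (1)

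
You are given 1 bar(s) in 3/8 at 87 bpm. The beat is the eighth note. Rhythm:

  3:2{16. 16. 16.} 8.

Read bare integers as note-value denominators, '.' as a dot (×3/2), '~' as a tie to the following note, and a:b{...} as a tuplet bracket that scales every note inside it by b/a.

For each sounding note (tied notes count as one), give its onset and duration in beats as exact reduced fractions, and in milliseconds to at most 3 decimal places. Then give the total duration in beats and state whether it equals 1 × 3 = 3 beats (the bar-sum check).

1) 0.0ms=0b +344.828ms=1/2b
2) 344.828ms=1/2b +344.828ms=1/2b
3) 689.655ms=1b +344.828ms=1/2b
4) 1034.483ms=3/2b +1034.483ms=3/2b
Σ=3b of 3 (87bpm 3/8) — PASS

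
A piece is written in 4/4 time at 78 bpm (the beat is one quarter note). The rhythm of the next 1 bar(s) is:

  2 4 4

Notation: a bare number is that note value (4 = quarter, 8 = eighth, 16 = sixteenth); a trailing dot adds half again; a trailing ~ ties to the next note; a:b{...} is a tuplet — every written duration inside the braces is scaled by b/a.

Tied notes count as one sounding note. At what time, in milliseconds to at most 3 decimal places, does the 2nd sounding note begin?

1. 0.0ms @ 0 + 1538.462ms (2)
2. 1538.462ms @ 2 + 769.231ms (1)
3. 2307.692ms @ 3 + 769.231ms (1)

note 2 onset = 2b = 1538.462ms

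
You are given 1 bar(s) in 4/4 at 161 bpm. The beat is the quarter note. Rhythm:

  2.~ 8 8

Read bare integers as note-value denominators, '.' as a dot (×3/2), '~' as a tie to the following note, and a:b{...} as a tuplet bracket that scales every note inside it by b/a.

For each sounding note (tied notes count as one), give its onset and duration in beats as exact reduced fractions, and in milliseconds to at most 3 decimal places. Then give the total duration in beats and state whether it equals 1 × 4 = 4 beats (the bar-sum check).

1) 0.0ms=0b +1304.348ms=7/2b
2) 1304.348ms=7/2b +186.335ms=1/2b
Σ=4b of 4 (161bpm 4/4) — PASS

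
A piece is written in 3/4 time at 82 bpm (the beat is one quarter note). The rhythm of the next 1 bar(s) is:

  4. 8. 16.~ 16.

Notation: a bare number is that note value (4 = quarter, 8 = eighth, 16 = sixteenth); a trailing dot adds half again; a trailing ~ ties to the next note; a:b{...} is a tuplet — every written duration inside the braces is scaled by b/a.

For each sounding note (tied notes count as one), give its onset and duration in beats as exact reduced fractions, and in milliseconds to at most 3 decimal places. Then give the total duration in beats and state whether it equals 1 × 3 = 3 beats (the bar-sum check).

1) 0.0ms=0b +1097.561ms=3/2b
2) 1097.561ms=3/2b +548.78ms=3/4b
3) 1646.341ms=9/4b +548.78ms=3/4b
Σ=3b of 3 (82bpm 3/4) — PASS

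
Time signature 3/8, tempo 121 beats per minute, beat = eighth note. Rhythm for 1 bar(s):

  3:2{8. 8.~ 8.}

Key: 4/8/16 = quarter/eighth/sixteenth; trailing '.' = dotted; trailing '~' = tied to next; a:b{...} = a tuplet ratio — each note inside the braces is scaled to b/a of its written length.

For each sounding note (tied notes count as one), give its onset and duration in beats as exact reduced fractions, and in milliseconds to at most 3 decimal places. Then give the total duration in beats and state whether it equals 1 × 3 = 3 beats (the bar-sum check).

1) 0.0ms=0b +495.868ms=1b
2) 495.868ms=1b +991.736ms=2b
Σ=3b of 3 (121bpm 3/8) — PASS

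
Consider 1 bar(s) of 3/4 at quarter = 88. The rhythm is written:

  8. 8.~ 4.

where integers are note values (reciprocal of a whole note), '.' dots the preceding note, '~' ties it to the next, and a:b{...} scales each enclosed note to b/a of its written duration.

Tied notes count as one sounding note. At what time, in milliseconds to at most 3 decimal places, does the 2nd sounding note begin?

note 2 onset = 3/4b = 511.364ms

1. 0.0ms @ 0 + 511.364ms (3/4)
2. 511.364ms @ 3/4 + 1534.091ms (9/4)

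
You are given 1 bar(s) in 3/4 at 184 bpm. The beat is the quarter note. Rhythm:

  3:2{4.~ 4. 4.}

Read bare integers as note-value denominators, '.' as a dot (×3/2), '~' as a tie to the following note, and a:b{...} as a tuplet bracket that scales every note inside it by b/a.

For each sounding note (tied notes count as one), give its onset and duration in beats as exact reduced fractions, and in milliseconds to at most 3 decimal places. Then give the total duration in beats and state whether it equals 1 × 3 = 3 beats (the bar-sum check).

1) 0.0ms=0b +652.174ms=2b
2) 652.174ms=2b +326.087ms=1b
Σ=3b of 3 (184bpm 3/4) — PASS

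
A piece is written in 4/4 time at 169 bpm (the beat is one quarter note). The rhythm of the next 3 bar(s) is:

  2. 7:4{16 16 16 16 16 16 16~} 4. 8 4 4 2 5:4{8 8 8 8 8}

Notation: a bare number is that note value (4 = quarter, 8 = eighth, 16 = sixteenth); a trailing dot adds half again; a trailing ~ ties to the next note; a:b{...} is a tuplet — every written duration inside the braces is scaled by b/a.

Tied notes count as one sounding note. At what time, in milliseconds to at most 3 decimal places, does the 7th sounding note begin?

1. 0.0ms @ 0 + 1065.089ms (3)
2. 1065.089ms @ 3 + 50.719ms (1/7)
3. 1115.807ms @ 22/7 + 50.719ms (1/7)
4. 1166.526ms @ 23/7 + 50.719ms (1/7)
5. 1217.244ms @ 24/7 + 50.719ms (1/7)
6. 1267.963ms @ 25/7 + 50.719ms (1/7)
7. 1318.681ms @ 26/7 + 50.719ms (1/7)
8. 1369.4ms @ 27/7 + 583.263ms (23/14)
9. 1952.663ms @ 11/2 + 177.515ms (1/2)
10. 2130.178ms @ 6 + 355.03ms (1)
11. 2485.207ms @ 7 + 355.03ms (1)
12. 2840.237ms @ 8 + 710.059ms (2)
13. 3550.296ms @ 10 + 142.012ms (2/5)
14. 3692.308ms @ 52/5 + 142.012ms (2/5)
15. 3834.32ms @ 54/5 + 142.012ms (2/5)
16. 3976.331ms @ 56/5 + 142.012ms (2/5)
17. 4118.343ms @ 58/5 + 142.012ms (2/5)

note 7 onset = 26/7b = 1318.681ms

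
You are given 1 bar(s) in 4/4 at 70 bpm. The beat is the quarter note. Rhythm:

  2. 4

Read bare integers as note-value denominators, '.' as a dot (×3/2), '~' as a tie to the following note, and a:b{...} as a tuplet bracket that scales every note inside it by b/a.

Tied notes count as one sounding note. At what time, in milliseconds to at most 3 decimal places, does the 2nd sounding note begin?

1. 0.0ms @ 0 + 2571.429ms (3)
2. 2571.429ms @ 3 + 857.143ms (1)

note 2 onset = 3b = 2571.429ms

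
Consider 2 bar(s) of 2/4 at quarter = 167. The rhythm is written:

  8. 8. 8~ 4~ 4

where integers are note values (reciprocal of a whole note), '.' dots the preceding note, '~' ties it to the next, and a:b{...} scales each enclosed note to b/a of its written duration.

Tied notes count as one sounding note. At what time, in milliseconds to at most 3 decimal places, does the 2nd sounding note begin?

note 2 onset = 3/4b = 269.461ms

1. 0.0ms @ 0 + 269.461ms (3/4)
2. 269.461ms @ 3/4 + 269.461ms (3/4)
3. 538.922ms @ 3/2 + 898.204ms (5/2)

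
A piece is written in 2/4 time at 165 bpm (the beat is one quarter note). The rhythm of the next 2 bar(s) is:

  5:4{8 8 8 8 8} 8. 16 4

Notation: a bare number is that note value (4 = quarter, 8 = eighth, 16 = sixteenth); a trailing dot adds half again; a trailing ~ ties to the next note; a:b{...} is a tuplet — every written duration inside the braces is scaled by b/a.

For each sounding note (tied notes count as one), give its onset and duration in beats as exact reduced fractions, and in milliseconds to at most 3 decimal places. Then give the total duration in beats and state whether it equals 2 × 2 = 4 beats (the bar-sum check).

1) 0.0ms=0b +145.455ms=2/5b
2) 145.455ms=2/5b +145.455ms=2/5b
3) 290.909ms=4/5b +145.455ms=2/5b
4) 436.364ms=6/5b +145.455ms=2/5b
5) 581.818ms=8/5b +145.455ms=2/5b
6) 727.273ms=2b +272.727ms=3/4b
7) 1000.0ms=11/4b +90.909ms=1/4b
8) 1090.909ms=3b +363.636ms=1b
Σ=4b of 4 (165bpm 2/4) — PASS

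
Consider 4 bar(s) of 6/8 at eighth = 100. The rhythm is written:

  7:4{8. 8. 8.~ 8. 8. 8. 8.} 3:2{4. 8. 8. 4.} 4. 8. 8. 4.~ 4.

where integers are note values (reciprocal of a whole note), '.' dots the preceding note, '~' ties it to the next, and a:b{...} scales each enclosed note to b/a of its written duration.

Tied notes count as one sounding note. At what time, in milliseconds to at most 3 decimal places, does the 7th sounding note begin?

1. 0.0ms @ 0 + 514.286ms (6/7)
2. 514.286ms @ 6/7 + 514.286ms (6/7)
3. 1028.571ms @ 12/7 + 1028.571ms (12/7)
4. 2057.143ms @ 24/7 + 514.286ms (6/7)
5. 2571.429ms @ 30/7 + 514.286ms (6/7)
6. 3085.714ms @ 36/7 + 514.286ms (6/7)
7. 3600.0ms @ 6 + 1200.0ms (2)
8. 4800.0ms @ 8 + 600.0ms (1)
9. 5400.0ms @ 9 + 600.0ms (1)
10. 6000.0ms @ 10 + 1200.0ms (2)
11. 7200.0ms @ 12 + 1800.0ms (3)
12. 9000.0ms @ 15 + 900.0ms (3/2)
13. 9900.0ms @ 33/2 + 900.0ms (3/2)
14. 10800.0ms @ 18 + 3600.0ms (6)

note 7 onset = 6b = 3600.0ms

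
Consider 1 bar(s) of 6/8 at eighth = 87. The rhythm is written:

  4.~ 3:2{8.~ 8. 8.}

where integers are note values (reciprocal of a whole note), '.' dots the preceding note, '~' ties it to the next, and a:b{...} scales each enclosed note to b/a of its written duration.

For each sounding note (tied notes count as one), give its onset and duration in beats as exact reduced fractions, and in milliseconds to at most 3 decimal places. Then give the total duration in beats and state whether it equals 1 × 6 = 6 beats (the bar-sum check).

1) 0.0ms=0b +3448.276ms=5b
2) 3448.276ms=5b +689.655ms=1b
Σ=6b of 6 (87bpm 6/8) — PASS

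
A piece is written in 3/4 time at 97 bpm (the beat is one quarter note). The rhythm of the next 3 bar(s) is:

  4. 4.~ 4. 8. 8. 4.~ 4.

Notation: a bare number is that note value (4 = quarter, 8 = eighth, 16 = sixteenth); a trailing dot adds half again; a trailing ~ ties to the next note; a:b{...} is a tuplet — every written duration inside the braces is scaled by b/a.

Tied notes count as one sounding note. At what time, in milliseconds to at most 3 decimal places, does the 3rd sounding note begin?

1. 0.0ms @ 0 + 927.835ms (3/2)
2. 927.835ms @ 3/2 + 1855.67ms (3)
3. 2783.505ms @ 9/2 + 463.918ms (3/4)
4. 3247.423ms @ 21/4 + 463.918ms (3/4)
5. 3711.34ms @ 6 + 1855.67ms (3)

note 3 onset = 9/2b = 2783.505ms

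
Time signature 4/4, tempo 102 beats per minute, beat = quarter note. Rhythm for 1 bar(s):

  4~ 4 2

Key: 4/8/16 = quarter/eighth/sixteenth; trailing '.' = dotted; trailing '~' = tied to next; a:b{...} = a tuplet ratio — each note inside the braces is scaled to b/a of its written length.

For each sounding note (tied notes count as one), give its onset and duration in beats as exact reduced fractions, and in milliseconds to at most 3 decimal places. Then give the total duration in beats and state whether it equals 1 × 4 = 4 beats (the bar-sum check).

1) 0.0ms=0b +1176.471ms=2b
2) 1176.471ms=2b +1176.471ms=2b
Σ=4b of 4 (102bpm 4/4) — PASS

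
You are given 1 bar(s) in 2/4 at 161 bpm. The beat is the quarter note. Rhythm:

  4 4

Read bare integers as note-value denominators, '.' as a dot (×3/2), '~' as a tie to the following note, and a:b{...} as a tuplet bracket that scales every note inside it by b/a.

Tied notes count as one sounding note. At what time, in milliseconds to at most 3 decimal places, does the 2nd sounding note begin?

1. 0.0ms @ 0 + 372.671ms (1)
2. 372.671ms @ 1 + 372.671ms (1)

note 2 onset = 1b = 372.671ms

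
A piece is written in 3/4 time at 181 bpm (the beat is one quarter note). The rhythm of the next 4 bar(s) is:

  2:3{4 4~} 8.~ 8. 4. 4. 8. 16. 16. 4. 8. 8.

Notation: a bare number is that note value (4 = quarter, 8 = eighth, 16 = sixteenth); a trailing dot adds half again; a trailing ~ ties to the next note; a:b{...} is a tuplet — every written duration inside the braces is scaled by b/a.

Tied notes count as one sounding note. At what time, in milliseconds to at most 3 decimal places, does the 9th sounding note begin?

1. 0.0ms @ 0 + 497.238ms (3/2)
2. 497.238ms @ 3/2 + 994.475ms (3)
3. 1491.713ms @ 9/2 + 497.238ms (3/2)
4. 1988.95ms @ 6 + 497.238ms (3/2)
5. 2486.188ms @ 15/2 + 248.619ms (3/4)
6. 2734.807ms @ 33/4 + 124.309ms (3/8)
7. 2859.116ms @ 69/8 + 124.309ms (3/8)
8. 2983.425ms @ 9 + 497.238ms (3/2)
9. 3480.663ms @ 21/2 + 248.619ms (3/4)
10. 3729.282ms @ 45/4 + 248.619ms (3/4)

note 9 onset = 21/2b = 3480.663ms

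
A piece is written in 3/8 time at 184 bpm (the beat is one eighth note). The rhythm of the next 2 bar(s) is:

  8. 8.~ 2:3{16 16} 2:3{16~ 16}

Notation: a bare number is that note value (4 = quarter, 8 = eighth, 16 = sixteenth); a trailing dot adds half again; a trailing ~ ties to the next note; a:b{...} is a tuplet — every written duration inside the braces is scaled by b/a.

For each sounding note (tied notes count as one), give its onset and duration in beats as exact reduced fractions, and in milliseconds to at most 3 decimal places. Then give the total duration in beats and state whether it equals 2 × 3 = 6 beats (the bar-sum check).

1) 0.0ms=0b +489.13ms=3/2b
2) 489.13ms=3/2b +733.696ms=9/4b
3) 1222.826ms=15/4b +244.565ms=3/4b
4) 1467.391ms=9/2b +489.13ms=3/2b
Σ=6b of 6 (184bpm 3/8) — PASS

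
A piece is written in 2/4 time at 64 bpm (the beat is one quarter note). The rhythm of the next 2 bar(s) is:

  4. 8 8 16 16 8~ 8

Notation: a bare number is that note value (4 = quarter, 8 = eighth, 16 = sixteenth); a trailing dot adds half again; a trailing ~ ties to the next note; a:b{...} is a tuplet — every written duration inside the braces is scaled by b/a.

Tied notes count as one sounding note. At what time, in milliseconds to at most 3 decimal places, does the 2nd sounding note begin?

1. 0.0ms @ 0 + 1406.25ms (3/2)
2. 1406.25ms @ 3/2 + 468.75ms (1/2)
3. 1875.0ms @ 2 + 468.75ms (1/2)
4. 2343.75ms @ 5/2 + 234.375ms (1/4)
5. 2578.125ms @ 11/4 + 234.375ms (1/4)
6. 2812.5ms @ 3 + 937.5ms (1)

note 2 onset = 3/2b = 1406.25ms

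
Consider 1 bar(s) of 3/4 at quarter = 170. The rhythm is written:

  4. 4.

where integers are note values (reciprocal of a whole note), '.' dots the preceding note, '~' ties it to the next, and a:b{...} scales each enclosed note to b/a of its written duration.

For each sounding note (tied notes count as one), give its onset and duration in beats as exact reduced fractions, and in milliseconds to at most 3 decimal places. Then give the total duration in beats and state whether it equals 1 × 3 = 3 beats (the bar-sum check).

1) 0.0ms=0b +529.412ms=3/2b
2) 529.412ms=3/2b +529.412ms=3/2b
Σ=3b of 3 (170bpm 3/4) — PASS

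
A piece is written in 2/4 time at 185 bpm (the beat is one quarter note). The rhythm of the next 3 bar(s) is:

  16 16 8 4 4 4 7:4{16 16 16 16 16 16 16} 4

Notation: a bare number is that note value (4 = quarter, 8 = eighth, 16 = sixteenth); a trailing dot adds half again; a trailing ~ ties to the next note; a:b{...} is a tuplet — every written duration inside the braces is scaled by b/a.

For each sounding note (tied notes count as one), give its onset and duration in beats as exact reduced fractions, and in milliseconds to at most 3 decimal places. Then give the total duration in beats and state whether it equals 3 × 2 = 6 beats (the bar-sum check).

1) 0.0ms=0b +81.081ms=1/4b
2) 81.081ms=1/4b +81.081ms=1/4b
3) 162.162ms=1/2b +162.162ms=1/2b
4) 324.324ms=1b +324.324ms=1b
5) 648.649ms=2b +324.324ms=1b
6) 972.973ms=3b +324.324ms=1b
7) 1297.297ms=4b +46.332ms=1/7b
8) 1343.629ms=29/7b +46.332ms=1/7b
9) 1389.961ms=30/7b +46.332ms=1/7b
10) 1436.293ms=31/7b +46.332ms=1/7b
11) 1482.625ms=32/7b +46.332ms=1/7b
12) 1528.958ms=33/7b +46.332ms=1/7b
13) 1575.29ms=34/7b +46.332ms=1/7b
14) 1621.622ms=5b +324.324ms=1b
Σ=6b of 6 (185bpm 2/4) — PASS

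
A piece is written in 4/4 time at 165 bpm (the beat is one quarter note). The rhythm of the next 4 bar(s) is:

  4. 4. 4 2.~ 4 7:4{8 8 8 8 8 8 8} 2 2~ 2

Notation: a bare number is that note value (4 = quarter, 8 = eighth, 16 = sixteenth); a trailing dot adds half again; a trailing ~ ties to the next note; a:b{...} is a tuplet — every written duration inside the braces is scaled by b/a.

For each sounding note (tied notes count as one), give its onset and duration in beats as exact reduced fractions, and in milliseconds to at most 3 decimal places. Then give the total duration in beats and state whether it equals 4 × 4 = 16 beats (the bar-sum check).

1) 0.0ms=0b +545.455ms=3/2b
2) 545.455ms=3/2b +545.455ms=3/2b
3) 1090.909ms=3b +363.636ms=1b
4) 1454.545ms=4b +1454.545ms=4b
5) 2909.091ms=8b +103.896ms=2/7b
6) 3012.987ms=58/7b +103.896ms=2/7b
7) 3116.883ms=60/7b +103.896ms=2/7b
8) 3220.779ms=62/7b +103.896ms=2/7b
9) 3324.675ms=64/7b +103.896ms=2/7b
10) 3428.571ms=66/7b +103.896ms=2/7b
11) 3532.468ms=68/7b +103.896ms=2/7b
12) 3636.364ms=10b +727.273ms=2b
13) 4363.636ms=12b +1454.545ms=4b
Σ=16b of 16 (165bpm 4/4) — PASS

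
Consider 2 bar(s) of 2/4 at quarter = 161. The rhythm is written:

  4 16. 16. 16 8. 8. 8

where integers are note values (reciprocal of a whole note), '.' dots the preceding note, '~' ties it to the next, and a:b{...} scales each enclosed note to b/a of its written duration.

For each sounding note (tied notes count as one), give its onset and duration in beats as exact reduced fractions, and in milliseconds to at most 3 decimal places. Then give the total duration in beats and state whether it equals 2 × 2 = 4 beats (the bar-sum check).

1) 0.0ms=0b +372.671ms=1b
2) 372.671ms=1b +139.752ms=3/8b
3) 512.422ms=11/8b +139.752ms=3/8b
4) 652.174ms=7/4b +93.168ms=1/4b
5) 745.342ms=2b +279.503ms=3/4b
6) 1024.845ms=11/4b +279.503ms=3/4b
7) 1304.348ms=7/2b +186.335ms=1/2b
Σ=4b of 4 (161bpm 2/4) — PASS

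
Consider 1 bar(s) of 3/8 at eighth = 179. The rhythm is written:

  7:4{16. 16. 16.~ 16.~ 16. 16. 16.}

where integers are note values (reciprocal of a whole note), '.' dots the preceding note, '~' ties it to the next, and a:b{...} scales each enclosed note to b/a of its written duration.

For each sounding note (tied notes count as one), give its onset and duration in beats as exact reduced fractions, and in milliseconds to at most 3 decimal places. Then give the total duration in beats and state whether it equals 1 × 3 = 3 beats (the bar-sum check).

1) 0.0ms=0b +143.655ms=3/7b
2) 143.655ms=3/7b +143.655ms=3/7b
3) 287.31ms=6/7b +430.966ms=9/7b
4) 718.276ms=15/7b +143.655ms=3/7b
5) 861.931ms=18/7b +143.655ms=3/7b
Σ=3b of 3 (179bpm 3/8) — PASS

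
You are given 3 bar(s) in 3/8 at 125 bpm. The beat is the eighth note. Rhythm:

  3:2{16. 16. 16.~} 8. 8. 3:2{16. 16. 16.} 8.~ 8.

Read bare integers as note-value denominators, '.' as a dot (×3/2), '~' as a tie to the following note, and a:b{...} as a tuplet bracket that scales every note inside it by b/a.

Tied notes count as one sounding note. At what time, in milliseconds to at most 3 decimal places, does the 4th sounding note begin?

note 4 onset = 3b = 1440.0ms

1. 0.0ms @ 0 + 240.0ms (1/2)
2. 240.0ms @ 1/2 + 240.0ms (1/2)
3. 480.0ms @ 1 + 960.0ms (2)
4. 1440.0ms @ 3 + 720.0ms (3/2)
5. 2160.0ms @ 9/2 + 240.0ms (1/2)
6. 2400.0ms @ 5 + 240.0ms (1/2)
7. 2640.0ms @ 11/2 + 240.0ms (1/2)
8. 2880.0ms @ 6 + 1440.0ms (3)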